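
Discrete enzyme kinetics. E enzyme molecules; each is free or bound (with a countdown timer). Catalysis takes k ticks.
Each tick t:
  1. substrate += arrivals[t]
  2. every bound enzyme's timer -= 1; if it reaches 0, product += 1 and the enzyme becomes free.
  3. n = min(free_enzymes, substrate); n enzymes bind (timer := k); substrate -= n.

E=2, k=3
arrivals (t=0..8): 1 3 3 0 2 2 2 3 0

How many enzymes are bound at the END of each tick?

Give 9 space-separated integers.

t=0: arr=1 -> substrate=0 bound=1 product=0
t=1: arr=3 -> substrate=2 bound=2 product=0
t=2: arr=3 -> substrate=5 bound=2 product=0
t=3: arr=0 -> substrate=4 bound=2 product=1
t=4: arr=2 -> substrate=5 bound=2 product=2
t=5: arr=2 -> substrate=7 bound=2 product=2
t=6: arr=2 -> substrate=8 bound=2 product=3
t=7: arr=3 -> substrate=10 bound=2 product=4
t=8: arr=0 -> substrate=10 bound=2 product=4

Answer: 1 2 2 2 2 2 2 2 2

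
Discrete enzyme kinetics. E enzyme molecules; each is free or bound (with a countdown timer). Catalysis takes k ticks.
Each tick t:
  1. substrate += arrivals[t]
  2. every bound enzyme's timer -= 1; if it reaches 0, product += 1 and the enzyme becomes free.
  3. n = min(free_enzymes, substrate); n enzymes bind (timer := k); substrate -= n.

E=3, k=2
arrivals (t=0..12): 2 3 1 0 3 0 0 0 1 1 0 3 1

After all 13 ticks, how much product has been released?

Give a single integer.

Answer: 11

Derivation:
t=0: arr=2 -> substrate=0 bound=2 product=0
t=1: arr=3 -> substrate=2 bound=3 product=0
t=2: arr=1 -> substrate=1 bound=3 product=2
t=3: arr=0 -> substrate=0 bound=3 product=3
t=4: arr=3 -> substrate=1 bound=3 product=5
t=5: arr=0 -> substrate=0 bound=3 product=6
t=6: arr=0 -> substrate=0 bound=1 product=8
t=7: arr=0 -> substrate=0 bound=0 product=9
t=8: arr=1 -> substrate=0 bound=1 product=9
t=9: arr=1 -> substrate=0 bound=2 product=9
t=10: arr=0 -> substrate=0 bound=1 product=10
t=11: arr=3 -> substrate=0 bound=3 product=11
t=12: arr=1 -> substrate=1 bound=3 product=11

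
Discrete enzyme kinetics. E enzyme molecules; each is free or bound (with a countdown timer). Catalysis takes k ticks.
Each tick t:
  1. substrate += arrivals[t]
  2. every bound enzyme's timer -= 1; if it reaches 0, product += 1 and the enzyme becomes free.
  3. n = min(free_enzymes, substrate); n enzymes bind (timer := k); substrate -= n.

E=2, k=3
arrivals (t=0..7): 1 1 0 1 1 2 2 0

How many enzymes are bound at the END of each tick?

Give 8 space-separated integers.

t=0: arr=1 -> substrate=0 bound=1 product=0
t=1: arr=1 -> substrate=0 bound=2 product=0
t=2: arr=0 -> substrate=0 bound=2 product=0
t=3: arr=1 -> substrate=0 bound=2 product=1
t=4: arr=1 -> substrate=0 bound=2 product=2
t=5: arr=2 -> substrate=2 bound=2 product=2
t=6: arr=2 -> substrate=3 bound=2 product=3
t=7: arr=0 -> substrate=2 bound=2 product=4

Answer: 1 2 2 2 2 2 2 2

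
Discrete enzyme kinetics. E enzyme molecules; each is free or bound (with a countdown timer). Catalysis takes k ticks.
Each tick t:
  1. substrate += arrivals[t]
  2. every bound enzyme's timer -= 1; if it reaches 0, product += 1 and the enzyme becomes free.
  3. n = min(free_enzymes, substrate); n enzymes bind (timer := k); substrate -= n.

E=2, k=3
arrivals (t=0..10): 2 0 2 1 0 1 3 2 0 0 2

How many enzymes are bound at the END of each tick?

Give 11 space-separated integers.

t=0: arr=2 -> substrate=0 bound=2 product=0
t=1: arr=0 -> substrate=0 bound=2 product=0
t=2: arr=2 -> substrate=2 bound=2 product=0
t=3: arr=1 -> substrate=1 bound=2 product=2
t=4: arr=0 -> substrate=1 bound=2 product=2
t=5: arr=1 -> substrate=2 bound=2 product=2
t=6: arr=3 -> substrate=3 bound=2 product=4
t=7: arr=2 -> substrate=5 bound=2 product=4
t=8: arr=0 -> substrate=5 bound=2 product=4
t=9: arr=0 -> substrate=3 bound=2 product=6
t=10: arr=2 -> substrate=5 bound=2 product=6

Answer: 2 2 2 2 2 2 2 2 2 2 2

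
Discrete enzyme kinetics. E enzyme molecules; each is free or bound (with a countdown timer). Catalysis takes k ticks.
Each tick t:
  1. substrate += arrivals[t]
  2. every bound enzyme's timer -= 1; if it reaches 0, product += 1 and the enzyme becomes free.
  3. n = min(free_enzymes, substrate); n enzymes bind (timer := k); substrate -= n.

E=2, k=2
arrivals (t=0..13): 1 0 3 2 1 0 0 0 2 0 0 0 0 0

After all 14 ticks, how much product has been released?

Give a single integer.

t=0: arr=1 -> substrate=0 bound=1 product=0
t=1: arr=0 -> substrate=0 bound=1 product=0
t=2: arr=3 -> substrate=1 bound=2 product=1
t=3: arr=2 -> substrate=3 bound=2 product=1
t=4: arr=1 -> substrate=2 bound=2 product=3
t=5: arr=0 -> substrate=2 bound=2 product=3
t=6: arr=0 -> substrate=0 bound=2 product=5
t=7: arr=0 -> substrate=0 bound=2 product=5
t=8: arr=2 -> substrate=0 bound=2 product=7
t=9: arr=0 -> substrate=0 bound=2 product=7
t=10: arr=0 -> substrate=0 bound=0 product=9
t=11: arr=0 -> substrate=0 bound=0 product=9
t=12: arr=0 -> substrate=0 bound=0 product=9
t=13: arr=0 -> substrate=0 bound=0 product=9

Answer: 9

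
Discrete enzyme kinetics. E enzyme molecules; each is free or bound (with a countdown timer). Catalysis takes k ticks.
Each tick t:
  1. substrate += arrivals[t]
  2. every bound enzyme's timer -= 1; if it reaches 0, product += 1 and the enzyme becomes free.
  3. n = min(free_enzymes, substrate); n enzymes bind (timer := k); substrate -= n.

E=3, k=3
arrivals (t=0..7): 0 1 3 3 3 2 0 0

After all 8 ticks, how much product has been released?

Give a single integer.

t=0: arr=0 -> substrate=0 bound=0 product=0
t=1: arr=1 -> substrate=0 bound=1 product=0
t=2: arr=3 -> substrate=1 bound=3 product=0
t=3: arr=3 -> substrate=4 bound=3 product=0
t=4: arr=3 -> substrate=6 bound=3 product=1
t=5: arr=2 -> substrate=6 bound=3 product=3
t=6: arr=0 -> substrate=6 bound=3 product=3
t=7: arr=0 -> substrate=5 bound=3 product=4

Answer: 4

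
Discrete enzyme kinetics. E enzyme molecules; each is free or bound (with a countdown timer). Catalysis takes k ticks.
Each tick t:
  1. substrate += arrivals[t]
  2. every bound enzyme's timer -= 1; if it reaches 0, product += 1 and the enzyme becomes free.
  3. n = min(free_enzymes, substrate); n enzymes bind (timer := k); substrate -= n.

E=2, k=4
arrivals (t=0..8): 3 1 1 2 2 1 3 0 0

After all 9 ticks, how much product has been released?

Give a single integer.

Answer: 4

Derivation:
t=0: arr=3 -> substrate=1 bound=2 product=0
t=1: arr=1 -> substrate=2 bound=2 product=0
t=2: arr=1 -> substrate=3 bound=2 product=0
t=3: arr=2 -> substrate=5 bound=2 product=0
t=4: arr=2 -> substrate=5 bound=2 product=2
t=5: arr=1 -> substrate=6 bound=2 product=2
t=6: arr=3 -> substrate=9 bound=2 product=2
t=7: arr=0 -> substrate=9 bound=2 product=2
t=8: arr=0 -> substrate=7 bound=2 product=4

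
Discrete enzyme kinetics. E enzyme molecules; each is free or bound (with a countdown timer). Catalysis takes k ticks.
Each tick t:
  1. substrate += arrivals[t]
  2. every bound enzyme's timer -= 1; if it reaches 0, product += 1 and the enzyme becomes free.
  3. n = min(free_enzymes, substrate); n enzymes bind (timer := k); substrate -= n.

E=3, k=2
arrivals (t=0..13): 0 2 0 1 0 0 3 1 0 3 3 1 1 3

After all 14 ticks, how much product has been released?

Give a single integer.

Answer: 12

Derivation:
t=0: arr=0 -> substrate=0 bound=0 product=0
t=1: arr=2 -> substrate=0 bound=2 product=0
t=2: arr=0 -> substrate=0 bound=2 product=0
t=3: arr=1 -> substrate=0 bound=1 product=2
t=4: arr=0 -> substrate=0 bound=1 product=2
t=5: arr=0 -> substrate=0 bound=0 product=3
t=6: arr=3 -> substrate=0 bound=3 product=3
t=7: arr=1 -> substrate=1 bound=3 product=3
t=8: arr=0 -> substrate=0 bound=1 product=6
t=9: arr=3 -> substrate=1 bound=3 product=6
t=10: arr=3 -> substrate=3 bound=3 product=7
t=11: arr=1 -> substrate=2 bound=3 product=9
t=12: arr=1 -> substrate=2 bound=3 product=10
t=13: arr=3 -> substrate=3 bound=3 product=12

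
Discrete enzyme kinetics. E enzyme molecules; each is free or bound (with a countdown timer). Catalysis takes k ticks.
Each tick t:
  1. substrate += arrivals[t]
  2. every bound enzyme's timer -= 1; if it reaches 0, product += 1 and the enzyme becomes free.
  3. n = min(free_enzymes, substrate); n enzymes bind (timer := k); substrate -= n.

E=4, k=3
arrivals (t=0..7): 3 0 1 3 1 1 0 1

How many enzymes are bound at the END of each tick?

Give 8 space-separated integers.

Answer: 3 3 4 4 4 4 2 3

Derivation:
t=0: arr=3 -> substrate=0 bound=3 product=0
t=1: arr=0 -> substrate=0 bound=3 product=0
t=2: arr=1 -> substrate=0 bound=4 product=0
t=3: arr=3 -> substrate=0 bound=4 product=3
t=4: arr=1 -> substrate=1 bound=4 product=3
t=5: arr=1 -> substrate=1 bound=4 product=4
t=6: arr=0 -> substrate=0 bound=2 product=7
t=7: arr=1 -> substrate=0 bound=3 product=7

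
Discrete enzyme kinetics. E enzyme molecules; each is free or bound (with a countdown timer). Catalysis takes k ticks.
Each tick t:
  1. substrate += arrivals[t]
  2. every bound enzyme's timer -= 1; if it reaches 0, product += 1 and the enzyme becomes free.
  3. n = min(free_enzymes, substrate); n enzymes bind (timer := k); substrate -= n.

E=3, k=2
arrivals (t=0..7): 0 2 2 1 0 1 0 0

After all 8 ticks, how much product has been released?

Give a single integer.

t=0: arr=0 -> substrate=0 bound=0 product=0
t=1: arr=2 -> substrate=0 bound=2 product=0
t=2: arr=2 -> substrate=1 bound=3 product=0
t=3: arr=1 -> substrate=0 bound=3 product=2
t=4: arr=0 -> substrate=0 bound=2 product=3
t=5: arr=1 -> substrate=0 bound=1 product=5
t=6: arr=0 -> substrate=0 bound=1 product=5
t=7: arr=0 -> substrate=0 bound=0 product=6

Answer: 6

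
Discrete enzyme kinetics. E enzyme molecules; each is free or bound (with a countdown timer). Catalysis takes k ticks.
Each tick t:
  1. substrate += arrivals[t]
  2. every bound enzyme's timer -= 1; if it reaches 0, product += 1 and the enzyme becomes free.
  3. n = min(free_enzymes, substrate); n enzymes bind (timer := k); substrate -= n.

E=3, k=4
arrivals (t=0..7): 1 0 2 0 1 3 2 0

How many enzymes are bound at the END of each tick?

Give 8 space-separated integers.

t=0: arr=1 -> substrate=0 bound=1 product=0
t=1: arr=0 -> substrate=0 bound=1 product=0
t=2: arr=2 -> substrate=0 bound=3 product=0
t=3: arr=0 -> substrate=0 bound=3 product=0
t=4: arr=1 -> substrate=0 bound=3 product=1
t=5: arr=3 -> substrate=3 bound=3 product=1
t=6: arr=2 -> substrate=3 bound=3 product=3
t=7: arr=0 -> substrate=3 bound=3 product=3

Answer: 1 1 3 3 3 3 3 3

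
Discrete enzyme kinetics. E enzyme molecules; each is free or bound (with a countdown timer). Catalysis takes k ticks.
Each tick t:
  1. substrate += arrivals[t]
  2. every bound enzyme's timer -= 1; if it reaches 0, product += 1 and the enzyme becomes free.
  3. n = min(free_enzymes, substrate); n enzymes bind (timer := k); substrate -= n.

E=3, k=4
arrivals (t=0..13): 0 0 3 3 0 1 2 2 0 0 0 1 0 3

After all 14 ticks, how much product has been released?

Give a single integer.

Answer: 6

Derivation:
t=0: arr=0 -> substrate=0 bound=0 product=0
t=1: arr=0 -> substrate=0 bound=0 product=0
t=2: arr=3 -> substrate=0 bound=3 product=0
t=3: arr=3 -> substrate=3 bound=3 product=0
t=4: arr=0 -> substrate=3 bound=3 product=0
t=5: arr=1 -> substrate=4 bound=3 product=0
t=6: arr=2 -> substrate=3 bound=3 product=3
t=7: arr=2 -> substrate=5 bound=3 product=3
t=8: arr=0 -> substrate=5 bound=3 product=3
t=9: arr=0 -> substrate=5 bound=3 product=3
t=10: arr=0 -> substrate=2 bound=3 product=6
t=11: arr=1 -> substrate=3 bound=3 product=6
t=12: arr=0 -> substrate=3 bound=3 product=6
t=13: arr=3 -> substrate=6 bound=3 product=6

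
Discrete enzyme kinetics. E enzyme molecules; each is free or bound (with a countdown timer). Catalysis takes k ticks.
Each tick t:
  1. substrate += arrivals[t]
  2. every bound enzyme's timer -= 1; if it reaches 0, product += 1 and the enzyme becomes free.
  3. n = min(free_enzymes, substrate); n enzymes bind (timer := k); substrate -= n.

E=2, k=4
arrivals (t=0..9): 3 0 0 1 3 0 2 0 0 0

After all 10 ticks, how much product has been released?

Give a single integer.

Answer: 4

Derivation:
t=0: arr=3 -> substrate=1 bound=2 product=0
t=1: arr=0 -> substrate=1 bound=2 product=0
t=2: arr=0 -> substrate=1 bound=2 product=0
t=3: arr=1 -> substrate=2 bound=2 product=0
t=4: arr=3 -> substrate=3 bound=2 product=2
t=5: arr=0 -> substrate=3 bound=2 product=2
t=6: arr=2 -> substrate=5 bound=2 product=2
t=7: arr=0 -> substrate=5 bound=2 product=2
t=8: arr=0 -> substrate=3 bound=2 product=4
t=9: arr=0 -> substrate=3 bound=2 product=4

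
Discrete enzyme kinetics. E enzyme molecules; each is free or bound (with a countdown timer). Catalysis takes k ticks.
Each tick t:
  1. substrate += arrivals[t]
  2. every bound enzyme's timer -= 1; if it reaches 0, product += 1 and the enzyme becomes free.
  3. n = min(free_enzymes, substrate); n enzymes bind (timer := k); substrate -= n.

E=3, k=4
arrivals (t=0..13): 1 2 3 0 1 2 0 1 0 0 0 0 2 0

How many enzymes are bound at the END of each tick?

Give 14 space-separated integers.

Answer: 1 3 3 3 3 3 3 3 3 3 3 3 3 3

Derivation:
t=0: arr=1 -> substrate=0 bound=1 product=0
t=1: arr=2 -> substrate=0 bound=3 product=0
t=2: arr=3 -> substrate=3 bound=3 product=0
t=3: arr=0 -> substrate=3 bound=3 product=0
t=4: arr=1 -> substrate=3 bound=3 product=1
t=5: arr=2 -> substrate=3 bound=3 product=3
t=6: arr=0 -> substrate=3 bound=3 product=3
t=7: arr=1 -> substrate=4 bound=3 product=3
t=8: arr=0 -> substrate=3 bound=3 product=4
t=9: arr=0 -> substrate=1 bound=3 product=6
t=10: arr=0 -> substrate=1 bound=3 product=6
t=11: arr=0 -> substrate=1 bound=3 product=6
t=12: arr=2 -> substrate=2 bound=3 product=7
t=13: arr=0 -> substrate=0 bound=3 product=9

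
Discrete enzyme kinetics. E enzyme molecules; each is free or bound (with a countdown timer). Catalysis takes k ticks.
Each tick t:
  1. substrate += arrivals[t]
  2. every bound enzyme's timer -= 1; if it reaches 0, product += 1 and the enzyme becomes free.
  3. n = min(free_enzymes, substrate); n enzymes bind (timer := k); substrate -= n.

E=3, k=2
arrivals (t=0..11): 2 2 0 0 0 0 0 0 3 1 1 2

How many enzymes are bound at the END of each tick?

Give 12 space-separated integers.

t=0: arr=2 -> substrate=0 bound=2 product=0
t=1: arr=2 -> substrate=1 bound=3 product=0
t=2: arr=0 -> substrate=0 bound=2 product=2
t=3: arr=0 -> substrate=0 bound=1 product=3
t=4: arr=0 -> substrate=0 bound=0 product=4
t=5: arr=0 -> substrate=0 bound=0 product=4
t=6: arr=0 -> substrate=0 bound=0 product=4
t=7: arr=0 -> substrate=0 bound=0 product=4
t=8: arr=3 -> substrate=0 bound=3 product=4
t=9: arr=1 -> substrate=1 bound=3 product=4
t=10: arr=1 -> substrate=0 bound=2 product=7
t=11: arr=2 -> substrate=1 bound=3 product=7

Answer: 2 3 2 1 0 0 0 0 3 3 2 3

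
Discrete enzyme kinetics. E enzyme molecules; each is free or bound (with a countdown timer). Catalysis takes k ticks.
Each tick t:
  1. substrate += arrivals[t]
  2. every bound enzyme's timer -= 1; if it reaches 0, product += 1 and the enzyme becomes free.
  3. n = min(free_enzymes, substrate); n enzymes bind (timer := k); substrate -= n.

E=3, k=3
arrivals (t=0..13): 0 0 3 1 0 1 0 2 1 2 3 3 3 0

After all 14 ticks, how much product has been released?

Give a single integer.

Answer: 9

Derivation:
t=0: arr=0 -> substrate=0 bound=0 product=0
t=1: arr=0 -> substrate=0 bound=0 product=0
t=2: arr=3 -> substrate=0 bound=3 product=0
t=3: arr=1 -> substrate=1 bound=3 product=0
t=4: arr=0 -> substrate=1 bound=3 product=0
t=5: arr=1 -> substrate=0 bound=2 product=3
t=6: arr=0 -> substrate=0 bound=2 product=3
t=7: arr=2 -> substrate=1 bound=3 product=3
t=8: arr=1 -> substrate=0 bound=3 product=5
t=9: arr=2 -> substrate=2 bound=3 product=5
t=10: arr=3 -> substrate=4 bound=3 product=6
t=11: arr=3 -> substrate=5 bound=3 product=8
t=12: arr=3 -> substrate=8 bound=3 product=8
t=13: arr=0 -> substrate=7 bound=3 product=9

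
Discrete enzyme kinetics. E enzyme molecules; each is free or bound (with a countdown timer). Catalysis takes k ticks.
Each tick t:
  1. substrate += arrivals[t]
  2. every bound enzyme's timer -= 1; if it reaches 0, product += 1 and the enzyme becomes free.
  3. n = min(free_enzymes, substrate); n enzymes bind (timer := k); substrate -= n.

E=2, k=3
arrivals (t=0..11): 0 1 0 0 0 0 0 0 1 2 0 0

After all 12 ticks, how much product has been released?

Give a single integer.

t=0: arr=0 -> substrate=0 bound=0 product=0
t=1: arr=1 -> substrate=0 bound=1 product=0
t=2: arr=0 -> substrate=0 bound=1 product=0
t=3: arr=0 -> substrate=0 bound=1 product=0
t=4: arr=0 -> substrate=0 bound=0 product=1
t=5: arr=0 -> substrate=0 bound=0 product=1
t=6: arr=0 -> substrate=0 bound=0 product=1
t=7: arr=0 -> substrate=0 bound=0 product=1
t=8: arr=1 -> substrate=0 bound=1 product=1
t=9: arr=2 -> substrate=1 bound=2 product=1
t=10: arr=0 -> substrate=1 bound=2 product=1
t=11: arr=0 -> substrate=0 bound=2 product=2

Answer: 2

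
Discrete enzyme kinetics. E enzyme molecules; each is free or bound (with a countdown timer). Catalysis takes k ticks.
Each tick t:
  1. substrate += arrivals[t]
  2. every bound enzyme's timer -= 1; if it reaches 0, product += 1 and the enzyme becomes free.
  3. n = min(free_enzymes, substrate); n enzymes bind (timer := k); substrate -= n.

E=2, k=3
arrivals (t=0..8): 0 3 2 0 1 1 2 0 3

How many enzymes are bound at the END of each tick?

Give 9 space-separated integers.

t=0: arr=0 -> substrate=0 bound=0 product=0
t=1: arr=3 -> substrate=1 bound=2 product=0
t=2: arr=2 -> substrate=3 bound=2 product=0
t=3: arr=0 -> substrate=3 bound=2 product=0
t=4: arr=1 -> substrate=2 bound=2 product=2
t=5: arr=1 -> substrate=3 bound=2 product=2
t=6: arr=2 -> substrate=5 bound=2 product=2
t=7: arr=0 -> substrate=3 bound=2 product=4
t=8: arr=3 -> substrate=6 bound=2 product=4

Answer: 0 2 2 2 2 2 2 2 2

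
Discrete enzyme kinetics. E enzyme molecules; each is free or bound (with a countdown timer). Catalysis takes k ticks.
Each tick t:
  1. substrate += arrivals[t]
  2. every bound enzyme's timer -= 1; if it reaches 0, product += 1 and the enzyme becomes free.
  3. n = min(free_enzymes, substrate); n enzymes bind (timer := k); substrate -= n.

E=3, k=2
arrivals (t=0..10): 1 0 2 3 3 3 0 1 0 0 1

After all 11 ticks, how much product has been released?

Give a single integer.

Answer: 12

Derivation:
t=0: arr=1 -> substrate=0 bound=1 product=0
t=1: arr=0 -> substrate=0 bound=1 product=0
t=2: arr=2 -> substrate=0 bound=2 product=1
t=3: arr=3 -> substrate=2 bound=3 product=1
t=4: arr=3 -> substrate=3 bound=3 product=3
t=5: arr=3 -> substrate=5 bound=3 product=4
t=6: arr=0 -> substrate=3 bound=3 product=6
t=7: arr=1 -> substrate=3 bound=3 product=7
t=8: arr=0 -> substrate=1 bound=3 product=9
t=9: arr=0 -> substrate=0 bound=3 product=10
t=10: arr=1 -> substrate=0 bound=2 product=12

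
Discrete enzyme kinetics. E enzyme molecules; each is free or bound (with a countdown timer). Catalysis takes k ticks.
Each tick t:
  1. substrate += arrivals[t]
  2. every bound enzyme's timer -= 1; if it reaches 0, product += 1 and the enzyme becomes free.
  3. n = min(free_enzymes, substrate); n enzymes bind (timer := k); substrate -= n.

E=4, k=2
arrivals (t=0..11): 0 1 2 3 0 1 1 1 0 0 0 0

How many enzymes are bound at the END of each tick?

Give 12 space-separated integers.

Answer: 0 1 3 4 3 2 2 2 1 0 0 0

Derivation:
t=0: arr=0 -> substrate=0 bound=0 product=0
t=1: arr=1 -> substrate=0 bound=1 product=0
t=2: arr=2 -> substrate=0 bound=3 product=0
t=3: arr=3 -> substrate=1 bound=4 product=1
t=4: arr=0 -> substrate=0 bound=3 product=3
t=5: arr=1 -> substrate=0 bound=2 product=5
t=6: arr=1 -> substrate=0 bound=2 product=6
t=7: arr=1 -> substrate=0 bound=2 product=7
t=8: arr=0 -> substrate=0 bound=1 product=8
t=9: arr=0 -> substrate=0 bound=0 product=9
t=10: arr=0 -> substrate=0 bound=0 product=9
t=11: arr=0 -> substrate=0 bound=0 product=9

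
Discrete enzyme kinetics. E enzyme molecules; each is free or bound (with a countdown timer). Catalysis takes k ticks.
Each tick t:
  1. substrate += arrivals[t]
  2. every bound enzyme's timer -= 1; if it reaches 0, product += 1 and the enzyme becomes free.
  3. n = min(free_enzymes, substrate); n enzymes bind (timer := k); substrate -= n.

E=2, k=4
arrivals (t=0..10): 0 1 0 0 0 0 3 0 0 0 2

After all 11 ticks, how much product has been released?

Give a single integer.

t=0: arr=0 -> substrate=0 bound=0 product=0
t=1: arr=1 -> substrate=0 bound=1 product=0
t=2: arr=0 -> substrate=0 bound=1 product=0
t=3: arr=0 -> substrate=0 bound=1 product=0
t=4: arr=0 -> substrate=0 bound=1 product=0
t=5: arr=0 -> substrate=0 bound=0 product=1
t=6: arr=3 -> substrate=1 bound=2 product=1
t=7: arr=0 -> substrate=1 bound=2 product=1
t=8: arr=0 -> substrate=1 bound=2 product=1
t=9: arr=0 -> substrate=1 bound=2 product=1
t=10: arr=2 -> substrate=1 bound=2 product=3

Answer: 3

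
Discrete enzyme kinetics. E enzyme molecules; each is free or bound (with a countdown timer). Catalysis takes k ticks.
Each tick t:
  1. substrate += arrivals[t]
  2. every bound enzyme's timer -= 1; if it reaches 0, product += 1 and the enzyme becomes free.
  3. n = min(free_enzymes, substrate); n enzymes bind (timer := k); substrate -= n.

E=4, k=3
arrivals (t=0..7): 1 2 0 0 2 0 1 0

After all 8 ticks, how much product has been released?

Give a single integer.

t=0: arr=1 -> substrate=0 bound=1 product=0
t=1: arr=2 -> substrate=0 bound=3 product=0
t=2: arr=0 -> substrate=0 bound=3 product=0
t=3: arr=0 -> substrate=0 bound=2 product=1
t=4: arr=2 -> substrate=0 bound=2 product=3
t=5: arr=0 -> substrate=0 bound=2 product=3
t=6: arr=1 -> substrate=0 bound=3 product=3
t=7: arr=0 -> substrate=0 bound=1 product=5

Answer: 5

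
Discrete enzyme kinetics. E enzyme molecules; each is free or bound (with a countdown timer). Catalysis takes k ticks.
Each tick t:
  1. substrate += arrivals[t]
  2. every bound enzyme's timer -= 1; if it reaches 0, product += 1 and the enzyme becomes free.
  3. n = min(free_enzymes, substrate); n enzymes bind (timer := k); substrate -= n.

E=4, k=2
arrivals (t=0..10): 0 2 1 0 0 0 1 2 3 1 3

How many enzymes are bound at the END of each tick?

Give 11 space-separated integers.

t=0: arr=0 -> substrate=0 bound=0 product=0
t=1: arr=2 -> substrate=0 bound=2 product=0
t=2: arr=1 -> substrate=0 bound=3 product=0
t=3: arr=0 -> substrate=0 bound=1 product=2
t=4: arr=0 -> substrate=0 bound=0 product=3
t=5: arr=0 -> substrate=0 bound=0 product=3
t=6: arr=1 -> substrate=0 bound=1 product=3
t=7: arr=2 -> substrate=0 bound=3 product=3
t=8: arr=3 -> substrate=1 bound=4 product=4
t=9: arr=1 -> substrate=0 bound=4 product=6
t=10: arr=3 -> substrate=1 bound=4 product=8

Answer: 0 2 3 1 0 0 1 3 4 4 4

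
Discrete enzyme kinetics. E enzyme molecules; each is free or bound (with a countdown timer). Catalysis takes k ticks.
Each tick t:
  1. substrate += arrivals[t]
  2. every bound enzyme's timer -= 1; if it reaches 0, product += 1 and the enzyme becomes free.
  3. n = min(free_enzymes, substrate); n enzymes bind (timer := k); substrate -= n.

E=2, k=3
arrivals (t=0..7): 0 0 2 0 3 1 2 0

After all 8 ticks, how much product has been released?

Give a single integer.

Answer: 2

Derivation:
t=0: arr=0 -> substrate=0 bound=0 product=0
t=1: arr=0 -> substrate=0 bound=0 product=0
t=2: arr=2 -> substrate=0 bound=2 product=0
t=3: arr=0 -> substrate=0 bound=2 product=0
t=4: arr=3 -> substrate=3 bound=2 product=0
t=5: arr=1 -> substrate=2 bound=2 product=2
t=6: arr=2 -> substrate=4 bound=2 product=2
t=7: arr=0 -> substrate=4 bound=2 product=2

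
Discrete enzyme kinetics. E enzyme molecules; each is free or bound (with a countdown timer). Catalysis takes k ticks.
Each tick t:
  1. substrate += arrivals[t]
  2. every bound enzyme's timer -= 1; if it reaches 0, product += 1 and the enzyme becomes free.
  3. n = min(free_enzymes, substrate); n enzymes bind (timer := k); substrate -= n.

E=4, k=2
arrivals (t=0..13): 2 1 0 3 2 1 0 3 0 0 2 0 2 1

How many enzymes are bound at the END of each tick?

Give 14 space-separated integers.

t=0: arr=2 -> substrate=0 bound=2 product=0
t=1: arr=1 -> substrate=0 bound=3 product=0
t=2: arr=0 -> substrate=0 bound=1 product=2
t=3: arr=3 -> substrate=0 bound=3 product=3
t=4: arr=2 -> substrate=1 bound=4 product=3
t=5: arr=1 -> substrate=0 bound=3 product=6
t=6: arr=0 -> substrate=0 bound=2 product=7
t=7: arr=3 -> substrate=0 bound=3 product=9
t=8: arr=0 -> substrate=0 bound=3 product=9
t=9: arr=0 -> substrate=0 bound=0 product=12
t=10: arr=2 -> substrate=0 bound=2 product=12
t=11: arr=0 -> substrate=0 bound=2 product=12
t=12: arr=2 -> substrate=0 bound=2 product=14
t=13: arr=1 -> substrate=0 bound=3 product=14

Answer: 2 3 1 3 4 3 2 3 3 0 2 2 2 3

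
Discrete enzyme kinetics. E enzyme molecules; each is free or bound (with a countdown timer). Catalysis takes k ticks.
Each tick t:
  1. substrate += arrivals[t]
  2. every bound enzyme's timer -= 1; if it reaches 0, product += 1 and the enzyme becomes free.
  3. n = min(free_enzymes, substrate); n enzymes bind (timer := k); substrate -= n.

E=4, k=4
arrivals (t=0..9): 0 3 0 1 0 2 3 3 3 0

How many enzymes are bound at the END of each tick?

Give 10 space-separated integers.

Answer: 0 3 3 4 4 3 4 4 4 4

Derivation:
t=0: arr=0 -> substrate=0 bound=0 product=0
t=1: arr=3 -> substrate=0 bound=3 product=0
t=2: arr=0 -> substrate=0 bound=3 product=0
t=3: arr=1 -> substrate=0 bound=4 product=0
t=4: arr=0 -> substrate=0 bound=4 product=0
t=5: arr=2 -> substrate=0 bound=3 product=3
t=6: arr=3 -> substrate=2 bound=4 product=3
t=7: arr=3 -> substrate=4 bound=4 product=4
t=8: arr=3 -> substrate=7 bound=4 product=4
t=9: arr=0 -> substrate=5 bound=4 product=6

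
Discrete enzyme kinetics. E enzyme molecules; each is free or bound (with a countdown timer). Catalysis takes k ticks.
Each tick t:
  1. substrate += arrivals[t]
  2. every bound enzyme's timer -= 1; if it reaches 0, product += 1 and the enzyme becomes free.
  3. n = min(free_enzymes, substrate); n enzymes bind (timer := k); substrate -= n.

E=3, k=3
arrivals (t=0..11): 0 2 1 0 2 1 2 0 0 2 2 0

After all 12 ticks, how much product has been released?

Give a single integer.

Answer: 8

Derivation:
t=0: arr=0 -> substrate=0 bound=0 product=0
t=1: arr=2 -> substrate=0 bound=2 product=0
t=2: arr=1 -> substrate=0 bound=3 product=0
t=3: arr=0 -> substrate=0 bound=3 product=0
t=4: arr=2 -> substrate=0 bound=3 product=2
t=5: arr=1 -> substrate=0 bound=3 product=3
t=6: arr=2 -> substrate=2 bound=3 product=3
t=7: arr=0 -> substrate=0 bound=3 product=5
t=8: arr=0 -> substrate=0 bound=2 product=6
t=9: arr=2 -> substrate=1 bound=3 product=6
t=10: arr=2 -> substrate=1 bound=3 product=8
t=11: arr=0 -> substrate=1 bound=3 product=8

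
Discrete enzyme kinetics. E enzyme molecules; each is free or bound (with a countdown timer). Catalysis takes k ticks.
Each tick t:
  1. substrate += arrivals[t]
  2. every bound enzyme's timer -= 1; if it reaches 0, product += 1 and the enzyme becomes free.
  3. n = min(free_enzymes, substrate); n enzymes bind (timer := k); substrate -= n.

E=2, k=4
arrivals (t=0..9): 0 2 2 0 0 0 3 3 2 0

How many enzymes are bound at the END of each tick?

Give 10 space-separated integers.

t=0: arr=0 -> substrate=0 bound=0 product=0
t=1: arr=2 -> substrate=0 bound=2 product=0
t=2: arr=2 -> substrate=2 bound=2 product=0
t=3: arr=0 -> substrate=2 bound=2 product=0
t=4: arr=0 -> substrate=2 bound=2 product=0
t=5: arr=0 -> substrate=0 bound=2 product=2
t=6: arr=3 -> substrate=3 bound=2 product=2
t=7: arr=3 -> substrate=6 bound=2 product=2
t=8: arr=2 -> substrate=8 bound=2 product=2
t=9: arr=0 -> substrate=6 bound=2 product=4

Answer: 0 2 2 2 2 2 2 2 2 2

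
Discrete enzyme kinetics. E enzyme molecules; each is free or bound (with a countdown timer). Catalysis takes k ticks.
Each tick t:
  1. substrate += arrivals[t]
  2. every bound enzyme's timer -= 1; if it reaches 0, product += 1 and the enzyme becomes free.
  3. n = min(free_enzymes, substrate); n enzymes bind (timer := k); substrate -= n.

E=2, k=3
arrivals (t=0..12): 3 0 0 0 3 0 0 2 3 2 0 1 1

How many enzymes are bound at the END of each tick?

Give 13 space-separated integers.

t=0: arr=3 -> substrate=1 bound=2 product=0
t=1: arr=0 -> substrate=1 bound=2 product=0
t=2: arr=0 -> substrate=1 bound=2 product=0
t=3: arr=0 -> substrate=0 bound=1 product=2
t=4: arr=3 -> substrate=2 bound=2 product=2
t=5: arr=0 -> substrate=2 bound=2 product=2
t=6: arr=0 -> substrate=1 bound=2 product=3
t=7: arr=2 -> substrate=2 bound=2 product=4
t=8: arr=3 -> substrate=5 bound=2 product=4
t=9: arr=2 -> substrate=6 bound=2 product=5
t=10: arr=0 -> substrate=5 bound=2 product=6
t=11: arr=1 -> substrate=6 bound=2 product=6
t=12: arr=1 -> substrate=6 bound=2 product=7

Answer: 2 2 2 1 2 2 2 2 2 2 2 2 2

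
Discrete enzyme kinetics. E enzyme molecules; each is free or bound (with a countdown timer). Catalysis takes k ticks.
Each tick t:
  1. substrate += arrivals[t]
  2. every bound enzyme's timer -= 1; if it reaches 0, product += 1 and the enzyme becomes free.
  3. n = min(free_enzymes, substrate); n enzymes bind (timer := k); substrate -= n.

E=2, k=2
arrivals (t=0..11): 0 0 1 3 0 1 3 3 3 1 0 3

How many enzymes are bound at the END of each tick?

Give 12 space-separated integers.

t=0: arr=0 -> substrate=0 bound=0 product=0
t=1: arr=0 -> substrate=0 bound=0 product=0
t=2: arr=1 -> substrate=0 bound=1 product=0
t=3: arr=3 -> substrate=2 bound=2 product=0
t=4: arr=0 -> substrate=1 bound=2 product=1
t=5: arr=1 -> substrate=1 bound=2 product=2
t=6: arr=3 -> substrate=3 bound=2 product=3
t=7: arr=3 -> substrate=5 bound=2 product=4
t=8: arr=3 -> substrate=7 bound=2 product=5
t=9: arr=1 -> substrate=7 bound=2 product=6
t=10: arr=0 -> substrate=6 bound=2 product=7
t=11: arr=3 -> substrate=8 bound=2 product=8

Answer: 0 0 1 2 2 2 2 2 2 2 2 2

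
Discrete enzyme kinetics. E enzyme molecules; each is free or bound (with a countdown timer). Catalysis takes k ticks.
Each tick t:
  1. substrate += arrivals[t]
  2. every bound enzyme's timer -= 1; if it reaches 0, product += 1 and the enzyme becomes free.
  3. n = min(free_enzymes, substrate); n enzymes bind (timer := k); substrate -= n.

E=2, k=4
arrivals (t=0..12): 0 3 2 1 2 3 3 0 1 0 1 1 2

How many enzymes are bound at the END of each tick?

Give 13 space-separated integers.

t=0: arr=0 -> substrate=0 bound=0 product=0
t=1: arr=3 -> substrate=1 bound=2 product=0
t=2: arr=2 -> substrate=3 bound=2 product=0
t=3: arr=1 -> substrate=4 bound=2 product=0
t=4: arr=2 -> substrate=6 bound=2 product=0
t=5: arr=3 -> substrate=7 bound=2 product=2
t=6: arr=3 -> substrate=10 bound=2 product=2
t=7: arr=0 -> substrate=10 bound=2 product=2
t=8: arr=1 -> substrate=11 bound=2 product=2
t=9: arr=0 -> substrate=9 bound=2 product=4
t=10: arr=1 -> substrate=10 bound=2 product=4
t=11: arr=1 -> substrate=11 bound=2 product=4
t=12: arr=2 -> substrate=13 bound=2 product=4

Answer: 0 2 2 2 2 2 2 2 2 2 2 2 2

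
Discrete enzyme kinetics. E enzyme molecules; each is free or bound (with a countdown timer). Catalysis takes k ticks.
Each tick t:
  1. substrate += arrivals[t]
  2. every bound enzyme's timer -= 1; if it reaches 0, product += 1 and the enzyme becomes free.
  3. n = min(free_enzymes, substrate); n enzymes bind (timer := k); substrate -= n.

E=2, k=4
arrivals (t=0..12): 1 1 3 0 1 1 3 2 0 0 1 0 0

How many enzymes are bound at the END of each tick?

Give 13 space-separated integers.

Answer: 1 2 2 2 2 2 2 2 2 2 2 2 2

Derivation:
t=0: arr=1 -> substrate=0 bound=1 product=0
t=1: arr=1 -> substrate=0 bound=2 product=0
t=2: arr=3 -> substrate=3 bound=2 product=0
t=3: arr=0 -> substrate=3 bound=2 product=0
t=4: arr=1 -> substrate=3 bound=2 product=1
t=5: arr=1 -> substrate=3 bound=2 product=2
t=6: arr=3 -> substrate=6 bound=2 product=2
t=7: arr=2 -> substrate=8 bound=2 product=2
t=8: arr=0 -> substrate=7 bound=2 product=3
t=9: arr=0 -> substrate=6 bound=2 product=4
t=10: arr=1 -> substrate=7 bound=2 product=4
t=11: arr=0 -> substrate=7 bound=2 product=4
t=12: arr=0 -> substrate=6 bound=2 product=5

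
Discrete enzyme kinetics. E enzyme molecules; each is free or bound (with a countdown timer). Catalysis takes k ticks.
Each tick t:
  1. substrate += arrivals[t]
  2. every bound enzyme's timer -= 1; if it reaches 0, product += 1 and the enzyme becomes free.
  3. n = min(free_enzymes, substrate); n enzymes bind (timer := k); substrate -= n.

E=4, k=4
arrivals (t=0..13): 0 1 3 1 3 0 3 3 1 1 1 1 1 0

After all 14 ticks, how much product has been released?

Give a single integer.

t=0: arr=0 -> substrate=0 bound=0 product=0
t=1: arr=1 -> substrate=0 bound=1 product=0
t=2: arr=3 -> substrate=0 bound=4 product=0
t=3: arr=1 -> substrate=1 bound=4 product=0
t=4: arr=3 -> substrate=4 bound=4 product=0
t=5: arr=0 -> substrate=3 bound=4 product=1
t=6: arr=3 -> substrate=3 bound=4 product=4
t=7: arr=3 -> substrate=6 bound=4 product=4
t=8: arr=1 -> substrate=7 bound=4 product=4
t=9: arr=1 -> substrate=7 bound=4 product=5
t=10: arr=1 -> substrate=5 bound=4 product=8
t=11: arr=1 -> substrate=6 bound=4 product=8
t=12: arr=1 -> substrate=7 bound=4 product=8
t=13: arr=0 -> substrate=6 bound=4 product=9

Answer: 9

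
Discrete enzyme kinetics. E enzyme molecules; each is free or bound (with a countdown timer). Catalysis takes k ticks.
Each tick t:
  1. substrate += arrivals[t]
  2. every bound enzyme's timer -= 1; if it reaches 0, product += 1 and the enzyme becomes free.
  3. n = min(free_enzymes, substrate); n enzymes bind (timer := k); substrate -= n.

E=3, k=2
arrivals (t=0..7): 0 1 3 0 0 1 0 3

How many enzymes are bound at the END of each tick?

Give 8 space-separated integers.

t=0: arr=0 -> substrate=0 bound=0 product=0
t=1: arr=1 -> substrate=0 bound=1 product=0
t=2: arr=3 -> substrate=1 bound=3 product=0
t=3: arr=0 -> substrate=0 bound=3 product=1
t=4: arr=0 -> substrate=0 bound=1 product=3
t=5: arr=1 -> substrate=0 bound=1 product=4
t=6: arr=0 -> substrate=0 bound=1 product=4
t=7: arr=3 -> substrate=0 bound=3 product=5

Answer: 0 1 3 3 1 1 1 3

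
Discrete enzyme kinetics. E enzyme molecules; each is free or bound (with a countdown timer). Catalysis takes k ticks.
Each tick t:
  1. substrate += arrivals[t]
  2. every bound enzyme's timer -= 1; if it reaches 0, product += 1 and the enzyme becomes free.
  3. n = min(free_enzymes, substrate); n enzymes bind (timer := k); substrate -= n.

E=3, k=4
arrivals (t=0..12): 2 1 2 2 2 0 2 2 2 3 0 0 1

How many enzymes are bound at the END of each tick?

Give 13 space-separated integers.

Answer: 2 3 3 3 3 3 3 3 3 3 3 3 3

Derivation:
t=0: arr=2 -> substrate=0 bound=2 product=0
t=1: arr=1 -> substrate=0 bound=3 product=0
t=2: arr=2 -> substrate=2 bound=3 product=0
t=3: arr=2 -> substrate=4 bound=3 product=0
t=4: arr=2 -> substrate=4 bound=3 product=2
t=5: arr=0 -> substrate=3 bound=3 product=3
t=6: arr=2 -> substrate=5 bound=3 product=3
t=7: arr=2 -> substrate=7 bound=3 product=3
t=8: arr=2 -> substrate=7 bound=3 product=5
t=9: arr=3 -> substrate=9 bound=3 product=6
t=10: arr=0 -> substrate=9 bound=3 product=6
t=11: arr=0 -> substrate=9 bound=3 product=6
t=12: arr=1 -> substrate=8 bound=3 product=8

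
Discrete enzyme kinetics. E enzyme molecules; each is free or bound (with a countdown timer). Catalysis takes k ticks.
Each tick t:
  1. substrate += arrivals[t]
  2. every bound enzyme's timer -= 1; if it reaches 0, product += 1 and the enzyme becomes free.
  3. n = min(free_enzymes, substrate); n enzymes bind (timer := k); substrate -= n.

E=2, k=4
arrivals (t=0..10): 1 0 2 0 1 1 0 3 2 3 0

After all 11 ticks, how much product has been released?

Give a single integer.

Answer: 4

Derivation:
t=0: arr=1 -> substrate=0 bound=1 product=0
t=1: arr=0 -> substrate=0 bound=1 product=0
t=2: arr=2 -> substrate=1 bound=2 product=0
t=3: arr=0 -> substrate=1 bound=2 product=0
t=4: arr=1 -> substrate=1 bound=2 product=1
t=5: arr=1 -> substrate=2 bound=2 product=1
t=6: arr=0 -> substrate=1 bound=2 product=2
t=7: arr=3 -> substrate=4 bound=2 product=2
t=8: arr=2 -> substrate=5 bound=2 product=3
t=9: arr=3 -> substrate=8 bound=2 product=3
t=10: arr=0 -> substrate=7 bound=2 product=4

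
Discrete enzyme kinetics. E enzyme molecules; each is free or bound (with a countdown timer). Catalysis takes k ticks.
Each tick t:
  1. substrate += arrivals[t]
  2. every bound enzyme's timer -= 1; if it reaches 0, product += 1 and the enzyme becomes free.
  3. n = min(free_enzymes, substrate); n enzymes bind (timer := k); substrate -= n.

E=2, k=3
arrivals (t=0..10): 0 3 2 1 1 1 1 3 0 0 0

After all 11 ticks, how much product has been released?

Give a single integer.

t=0: arr=0 -> substrate=0 bound=0 product=0
t=1: arr=3 -> substrate=1 bound=2 product=0
t=2: arr=2 -> substrate=3 bound=2 product=0
t=3: arr=1 -> substrate=4 bound=2 product=0
t=4: arr=1 -> substrate=3 bound=2 product=2
t=5: arr=1 -> substrate=4 bound=2 product=2
t=6: arr=1 -> substrate=5 bound=2 product=2
t=7: arr=3 -> substrate=6 bound=2 product=4
t=8: arr=0 -> substrate=6 bound=2 product=4
t=9: arr=0 -> substrate=6 bound=2 product=4
t=10: arr=0 -> substrate=4 bound=2 product=6

Answer: 6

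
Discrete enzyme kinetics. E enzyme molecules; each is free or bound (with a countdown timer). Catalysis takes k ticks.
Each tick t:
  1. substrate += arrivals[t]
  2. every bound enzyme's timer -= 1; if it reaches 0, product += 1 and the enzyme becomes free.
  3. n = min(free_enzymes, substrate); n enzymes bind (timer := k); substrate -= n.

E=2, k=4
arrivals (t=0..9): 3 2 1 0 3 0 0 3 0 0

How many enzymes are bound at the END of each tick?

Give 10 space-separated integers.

t=0: arr=3 -> substrate=1 bound=2 product=0
t=1: arr=2 -> substrate=3 bound=2 product=0
t=2: arr=1 -> substrate=4 bound=2 product=0
t=3: arr=0 -> substrate=4 bound=2 product=0
t=4: arr=3 -> substrate=5 bound=2 product=2
t=5: arr=0 -> substrate=5 bound=2 product=2
t=6: arr=0 -> substrate=5 bound=2 product=2
t=7: arr=3 -> substrate=8 bound=2 product=2
t=8: arr=0 -> substrate=6 bound=2 product=4
t=9: arr=0 -> substrate=6 bound=2 product=4

Answer: 2 2 2 2 2 2 2 2 2 2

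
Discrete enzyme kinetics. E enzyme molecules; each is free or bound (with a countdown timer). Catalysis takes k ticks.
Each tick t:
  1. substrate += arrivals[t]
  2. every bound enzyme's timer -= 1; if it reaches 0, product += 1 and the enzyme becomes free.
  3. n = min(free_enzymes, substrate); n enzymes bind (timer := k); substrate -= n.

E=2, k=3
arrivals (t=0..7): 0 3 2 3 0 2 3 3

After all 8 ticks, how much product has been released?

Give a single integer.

Answer: 4

Derivation:
t=0: arr=0 -> substrate=0 bound=0 product=0
t=1: arr=3 -> substrate=1 bound=2 product=0
t=2: arr=2 -> substrate=3 bound=2 product=0
t=3: arr=3 -> substrate=6 bound=2 product=0
t=4: arr=0 -> substrate=4 bound=2 product=2
t=5: arr=2 -> substrate=6 bound=2 product=2
t=6: arr=3 -> substrate=9 bound=2 product=2
t=7: arr=3 -> substrate=10 bound=2 product=4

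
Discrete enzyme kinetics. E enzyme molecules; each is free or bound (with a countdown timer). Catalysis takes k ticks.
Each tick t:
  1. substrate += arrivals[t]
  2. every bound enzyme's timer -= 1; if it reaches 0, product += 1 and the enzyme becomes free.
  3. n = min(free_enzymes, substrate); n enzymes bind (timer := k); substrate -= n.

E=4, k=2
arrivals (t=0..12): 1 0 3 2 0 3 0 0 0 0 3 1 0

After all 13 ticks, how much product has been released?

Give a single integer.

t=0: arr=1 -> substrate=0 bound=1 product=0
t=1: arr=0 -> substrate=0 bound=1 product=0
t=2: arr=3 -> substrate=0 bound=3 product=1
t=3: arr=2 -> substrate=1 bound=4 product=1
t=4: arr=0 -> substrate=0 bound=2 product=4
t=5: arr=3 -> substrate=0 bound=4 product=5
t=6: arr=0 -> substrate=0 bound=3 product=6
t=7: arr=0 -> substrate=0 bound=0 product=9
t=8: arr=0 -> substrate=0 bound=0 product=9
t=9: arr=0 -> substrate=0 bound=0 product=9
t=10: arr=3 -> substrate=0 bound=3 product=9
t=11: arr=1 -> substrate=0 bound=4 product=9
t=12: arr=0 -> substrate=0 bound=1 product=12

Answer: 12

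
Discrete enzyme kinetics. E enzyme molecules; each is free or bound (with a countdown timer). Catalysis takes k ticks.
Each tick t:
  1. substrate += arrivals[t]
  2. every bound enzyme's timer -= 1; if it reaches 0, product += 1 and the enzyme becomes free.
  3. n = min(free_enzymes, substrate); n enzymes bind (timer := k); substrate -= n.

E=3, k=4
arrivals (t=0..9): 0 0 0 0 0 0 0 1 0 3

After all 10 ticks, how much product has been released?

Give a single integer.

Answer: 0

Derivation:
t=0: arr=0 -> substrate=0 bound=0 product=0
t=1: arr=0 -> substrate=0 bound=0 product=0
t=2: arr=0 -> substrate=0 bound=0 product=0
t=3: arr=0 -> substrate=0 bound=0 product=0
t=4: arr=0 -> substrate=0 bound=0 product=0
t=5: arr=0 -> substrate=0 bound=0 product=0
t=6: arr=0 -> substrate=0 bound=0 product=0
t=7: arr=1 -> substrate=0 bound=1 product=0
t=8: arr=0 -> substrate=0 bound=1 product=0
t=9: arr=3 -> substrate=1 bound=3 product=0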